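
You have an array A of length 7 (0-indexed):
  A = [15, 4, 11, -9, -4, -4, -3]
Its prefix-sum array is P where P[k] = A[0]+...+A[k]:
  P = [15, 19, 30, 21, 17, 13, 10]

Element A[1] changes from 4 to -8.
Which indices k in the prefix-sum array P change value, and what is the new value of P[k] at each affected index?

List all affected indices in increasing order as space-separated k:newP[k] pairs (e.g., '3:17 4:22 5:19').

P[k] = A[0] + ... + A[k]
P[k] includes A[1] iff k >= 1
Affected indices: 1, 2, ..., 6; delta = -12
  P[1]: 19 + -12 = 7
  P[2]: 30 + -12 = 18
  P[3]: 21 + -12 = 9
  P[4]: 17 + -12 = 5
  P[5]: 13 + -12 = 1
  P[6]: 10 + -12 = -2

Answer: 1:7 2:18 3:9 4:5 5:1 6:-2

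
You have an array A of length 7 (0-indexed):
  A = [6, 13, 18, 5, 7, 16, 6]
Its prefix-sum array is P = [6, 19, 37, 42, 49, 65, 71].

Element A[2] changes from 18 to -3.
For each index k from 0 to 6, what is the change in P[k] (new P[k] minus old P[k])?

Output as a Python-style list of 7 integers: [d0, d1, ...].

Answer: [0, 0, -21, -21, -21, -21, -21]

Derivation:
Element change: A[2] 18 -> -3, delta = -21
For k < 2: P[k] unchanged, delta_P[k] = 0
For k >= 2: P[k] shifts by exactly -21
Delta array: [0, 0, -21, -21, -21, -21, -21]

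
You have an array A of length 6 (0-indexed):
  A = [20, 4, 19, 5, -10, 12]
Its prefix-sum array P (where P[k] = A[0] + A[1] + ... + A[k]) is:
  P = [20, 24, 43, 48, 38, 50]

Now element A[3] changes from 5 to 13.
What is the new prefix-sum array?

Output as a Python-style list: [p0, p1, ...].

Change: A[3] 5 -> 13, delta = 8
P[k] for k < 3: unchanged (A[3] not included)
P[k] for k >= 3: shift by delta = 8
  P[0] = 20 + 0 = 20
  P[1] = 24 + 0 = 24
  P[2] = 43 + 0 = 43
  P[3] = 48 + 8 = 56
  P[4] = 38 + 8 = 46
  P[5] = 50 + 8 = 58

Answer: [20, 24, 43, 56, 46, 58]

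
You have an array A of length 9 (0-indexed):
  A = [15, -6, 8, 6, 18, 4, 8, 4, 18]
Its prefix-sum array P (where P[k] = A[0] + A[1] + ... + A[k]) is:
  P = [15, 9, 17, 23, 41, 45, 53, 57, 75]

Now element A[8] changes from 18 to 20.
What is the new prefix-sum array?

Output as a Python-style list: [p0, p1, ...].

Answer: [15, 9, 17, 23, 41, 45, 53, 57, 77]

Derivation:
Change: A[8] 18 -> 20, delta = 2
P[k] for k < 8: unchanged (A[8] not included)
P[k] for k >= 8: shift by delta = 2
  P[0] = 15 + 0 = 15
  P[1] = 9 + 0 = 9
  P[2] = 17 + 0 = 17
  P[3] = 23 + 0 = 23
  P[4] = 41 + 0 = 41
  P[5] = 45 + 0 = 45
  P[6] = 53 + 0 = 53
  P[7] = 57 + 0 = 57
  P[8] = 75 + 2 = 77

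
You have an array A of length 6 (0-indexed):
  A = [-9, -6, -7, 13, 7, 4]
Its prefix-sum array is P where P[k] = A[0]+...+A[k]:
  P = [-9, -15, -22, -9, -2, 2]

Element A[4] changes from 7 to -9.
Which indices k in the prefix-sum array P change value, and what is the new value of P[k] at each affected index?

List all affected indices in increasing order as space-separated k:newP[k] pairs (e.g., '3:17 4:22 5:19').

Answer: 4:-18 5:-14

Derivation:
P[k] = A[0] + ... + A[k]
P[k] includes A[4] iff k >= 4
Affected indices: 4, 5, ..., 5; delta = -16
  P[4]: -2 + -16 = -18
  P[5]: 2 + -16 = -14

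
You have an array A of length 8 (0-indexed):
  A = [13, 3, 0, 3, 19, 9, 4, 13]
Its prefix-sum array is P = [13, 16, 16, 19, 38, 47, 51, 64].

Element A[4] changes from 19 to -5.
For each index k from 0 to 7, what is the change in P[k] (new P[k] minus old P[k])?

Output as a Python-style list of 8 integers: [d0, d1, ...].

Element change: A[4] 19 -> -5, delta = -24
For k < 4: P[k] unchanged, delta_P[k] = 0
For k >= 4: P[k] shifts by exactly -24
Delta array: [0, 0, 0, 0, -24, -24, -24, -24]

Answer: [0, 0, 0, 0, -24, -24, -24, -24]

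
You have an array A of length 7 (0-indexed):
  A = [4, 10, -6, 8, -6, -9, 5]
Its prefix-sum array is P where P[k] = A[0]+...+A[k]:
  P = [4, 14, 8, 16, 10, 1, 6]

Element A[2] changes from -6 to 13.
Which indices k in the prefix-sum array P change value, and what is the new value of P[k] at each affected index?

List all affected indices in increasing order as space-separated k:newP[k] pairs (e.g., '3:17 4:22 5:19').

P[k] = A[0] + ... + A[k]
P[k] includes A[2] iff k >= 2
Affected indices: 2, 3, ..., 6; delta = 19
  P[2]: 8 + 19 = 27
  P[3]: 16 + 19 = 35
  P[4]: 10 + 19 = 29
  P[5]: 1 + 19 = 20
  P[6]: 6 + 19 = 25

Answer: 2:27 3:35 4:29 5:20 6:25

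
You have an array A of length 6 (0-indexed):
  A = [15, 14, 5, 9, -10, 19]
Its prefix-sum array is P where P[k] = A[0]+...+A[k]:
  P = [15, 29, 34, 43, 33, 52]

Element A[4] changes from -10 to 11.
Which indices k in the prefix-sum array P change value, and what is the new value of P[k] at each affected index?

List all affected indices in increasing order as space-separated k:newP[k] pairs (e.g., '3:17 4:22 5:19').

P[k] = A[0] + ... + A[k]
P[k] includes A[4] iff k >= 4
Affected indices: 4, 5, ..., 5; delta = 21
  P[4]: 33 + 21 = 54
  P[5]: 52 + 21 = 73

Answer: 4:54 5:73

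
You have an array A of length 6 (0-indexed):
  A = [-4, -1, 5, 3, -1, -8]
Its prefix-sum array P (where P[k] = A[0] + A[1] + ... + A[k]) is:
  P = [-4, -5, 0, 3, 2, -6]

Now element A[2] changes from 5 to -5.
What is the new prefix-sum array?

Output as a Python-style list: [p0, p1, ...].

Change: A[2] 5 -> -5, delta = -10
P[k] for k < 2: unchanged (A[2] not included)
P[k] for k >= 2: shift by delta = -10
  P[0] = -4 + 0 = -4
  P[1] = -5 + 0 = -5
  P[2] = 0 + -10 = -10
  P[3] = 3 + -10 = -7
  P[4] = 2 + -10 = -8
  P[5] = -6 + -10 = -16

Answer: [-4, -5, -10, -7, -8, -16]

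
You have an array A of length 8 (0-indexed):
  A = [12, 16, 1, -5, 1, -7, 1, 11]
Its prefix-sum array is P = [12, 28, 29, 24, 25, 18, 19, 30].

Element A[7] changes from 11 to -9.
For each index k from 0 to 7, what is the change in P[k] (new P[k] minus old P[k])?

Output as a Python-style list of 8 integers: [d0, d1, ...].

Element change: A[7] 11 -> -9, delta = -20
For k < 7: P[k] unchanged, delta_P[k] = 0
For k >= 7: P[k] shifts by exactly -20
Delta array: [0, 0, 0, 0, 0, 0, 0, -20]

Answer: [0, 0, 0, 0, 0, 0, 0, -20]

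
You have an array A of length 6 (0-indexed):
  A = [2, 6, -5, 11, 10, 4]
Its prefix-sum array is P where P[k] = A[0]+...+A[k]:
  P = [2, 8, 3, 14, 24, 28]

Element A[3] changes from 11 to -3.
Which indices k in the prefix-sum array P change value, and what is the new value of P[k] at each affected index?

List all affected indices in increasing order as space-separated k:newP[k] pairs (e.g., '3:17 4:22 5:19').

Answer: 3:0 4:10 5:14

Derivation:
P[k] = A[0] + ... + A[k]
P[k] includes A[3] iff k >= 3
Affected indices: 3, 4, ..., 5; delta = -14
  P[3]: 14 + -14 = 0
  P[4]: 24 + -14 = 10
  P[5]: 28 + -14 = 14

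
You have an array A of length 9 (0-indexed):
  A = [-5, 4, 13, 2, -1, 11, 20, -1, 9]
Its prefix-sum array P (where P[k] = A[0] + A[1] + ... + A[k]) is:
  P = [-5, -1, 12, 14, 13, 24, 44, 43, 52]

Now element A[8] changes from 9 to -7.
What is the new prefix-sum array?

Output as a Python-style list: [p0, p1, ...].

Change: A[8] 9 -> -7, delta = -16
P[k] for k < 8: unchanged (A[8] not included)
P[k] for k >= 8: shift by delta = -16
  P[0] = -5 + 0 = -5
  P[1] = -1 + 0 = -1
  P[2] = 12 + 0 = 12
  P[3] = 14 + 0 = 14
  P[4] = 13 + 0 = 13
  P[5] = 24 + 0 = 24
  P[6] = 44 + 0 = 44
  P[7] = 43 + 0 = 43
  P[8] = 52 + -16 = 36

Answer: [-5, -1, 12, 14, 13, 24, 44, 43, 36]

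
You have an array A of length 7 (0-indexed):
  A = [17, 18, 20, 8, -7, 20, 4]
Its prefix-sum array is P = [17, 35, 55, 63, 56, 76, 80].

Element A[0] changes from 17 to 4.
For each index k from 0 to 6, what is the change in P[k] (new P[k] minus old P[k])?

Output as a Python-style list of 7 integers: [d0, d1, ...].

Answer: [-13, -13, -13, -13, -13, -13, -13]

Derivation:
Element change: A[0] 17 -> 4, delta = -13
For k < 0: P[k] unchanged, delta_P[k] = 0
For k >= 0: P[k] shifts by exactly -13
Delta array: [-13, -13, -13, -13, -13, -13, -13]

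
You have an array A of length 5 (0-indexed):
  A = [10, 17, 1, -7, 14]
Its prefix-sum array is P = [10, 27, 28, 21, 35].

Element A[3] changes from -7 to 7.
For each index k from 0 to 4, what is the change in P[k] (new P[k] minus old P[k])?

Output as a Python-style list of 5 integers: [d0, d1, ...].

Element change: A[3] -7 -> 7, delta = 14
For k < 3: P[k] unchanged, delta_P[k] = 0
For k >= 3: P[k] shifts by exactly 14
Delta array: [0, 0, 0, 14, 14]

Answer: [0, 0, 0, 14, 14]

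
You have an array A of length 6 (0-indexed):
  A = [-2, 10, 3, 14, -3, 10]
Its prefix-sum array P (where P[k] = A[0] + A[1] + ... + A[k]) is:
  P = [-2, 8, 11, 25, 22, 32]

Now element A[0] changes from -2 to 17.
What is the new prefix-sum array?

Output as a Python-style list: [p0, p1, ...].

Answer: [17, 27, 30, 44, 41, 51]

Derivation:
Change: A[0] -2 -> 17, delta = 19
P[k] for k < 0: unchanged (A[0] not included)
P[k] for k >= 0: shift by delta = 19
  P[0] = -2 + 19 = 17
  P[1] = 8 + 19 = 27
  P[2] = 11 + 19 = 30
  P[3] = 25 + 19 = 44
  P[4] = 22 + 19 = 41
  P[5] = 32 + 19 = 51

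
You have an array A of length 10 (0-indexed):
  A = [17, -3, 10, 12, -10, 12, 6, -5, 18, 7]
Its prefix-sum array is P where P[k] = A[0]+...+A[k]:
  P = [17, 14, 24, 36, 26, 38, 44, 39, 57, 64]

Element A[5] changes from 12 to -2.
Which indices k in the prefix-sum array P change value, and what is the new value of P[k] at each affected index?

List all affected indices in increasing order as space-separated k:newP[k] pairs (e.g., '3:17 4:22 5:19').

Answer: 5:24 6:30 7:25 8:43 9:50

Derivation:
P[k] = A[0] + ... + A[k]
P[k] includes A[5] iff k >= 5
Affected indices: 5, 6, ..., 9; delta = -14
  P[5]: 38 + -14 = 24
  P[6]: 44 + -14 = 30
  P[7]: 39 + -14 = 25
  P[8]: 57 + -14 = 43
  P[9]: 64 + -14 = 50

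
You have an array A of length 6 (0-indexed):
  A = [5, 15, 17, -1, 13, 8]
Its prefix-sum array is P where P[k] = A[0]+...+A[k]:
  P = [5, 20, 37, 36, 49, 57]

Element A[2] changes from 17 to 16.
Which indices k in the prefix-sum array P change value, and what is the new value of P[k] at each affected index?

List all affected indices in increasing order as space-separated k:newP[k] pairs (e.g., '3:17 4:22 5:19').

Answer: 2:36 3:35 4:48 5:56

Derivation:
P[k] = A[0] + ... + A[k]
P[k] includes A[2] iff k >= 2
Affected indices: 2, 3, ..., 5; delta = -1
  P[2]: 37 + -1 = 36
  P[3]: 36 + -1 = 35
  P[4]: 49 + -1 = 48
  P[5]: 57 + -1 = 56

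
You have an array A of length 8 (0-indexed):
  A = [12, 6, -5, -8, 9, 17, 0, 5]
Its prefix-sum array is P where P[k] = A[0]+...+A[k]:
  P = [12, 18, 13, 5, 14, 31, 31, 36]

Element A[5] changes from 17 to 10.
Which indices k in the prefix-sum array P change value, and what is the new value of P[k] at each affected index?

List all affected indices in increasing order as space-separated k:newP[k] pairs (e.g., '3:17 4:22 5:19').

Answer: 5:24 6:24 7:29

Derivation:
P[k] = A[0] + ... + A[k]
P[k] includes A[5] iff k >= 5
Affected indices: 5, 6, ..., 7; delta = -7
  P[5]: 31 + -7 = 24
  P[6]: 31 + -7 = 24
  P[7]: 36 + -7 = 29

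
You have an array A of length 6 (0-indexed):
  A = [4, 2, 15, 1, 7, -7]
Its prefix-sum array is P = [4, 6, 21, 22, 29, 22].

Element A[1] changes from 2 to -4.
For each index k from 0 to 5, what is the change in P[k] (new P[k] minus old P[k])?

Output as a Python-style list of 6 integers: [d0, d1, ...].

Answer: [0, -6, -6, -6, -6, -6]

Derivation:
Element change: A[1] 2 -> -4, delta = -6
For k < 1: P[k] unchanged, delta_P[k] = 0
For k >= 1: P[k] shifts by exactly -6
Delta array: [0, -6, -6, -6, -6, -6]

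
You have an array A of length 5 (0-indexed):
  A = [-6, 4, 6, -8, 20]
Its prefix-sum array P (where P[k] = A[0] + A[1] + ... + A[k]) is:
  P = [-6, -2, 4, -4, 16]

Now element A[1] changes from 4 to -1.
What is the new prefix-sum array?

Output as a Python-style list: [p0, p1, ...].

Change: A[1] 4 -> -1, delta = -5
P[k] for k < 1: unchanged (A[1] not included)
P[k] for k >= 1: shift by delta = -5
  P[0] = -6 + 0 = -6
  P[1] = -2 + -5 = -7
  P[2] = 4 + -5 = -1
  P[3] = -4 + -5 = -9
  P[4] = 16 + -5 = 11

Answer: [-6, -7, -1, -9, 11]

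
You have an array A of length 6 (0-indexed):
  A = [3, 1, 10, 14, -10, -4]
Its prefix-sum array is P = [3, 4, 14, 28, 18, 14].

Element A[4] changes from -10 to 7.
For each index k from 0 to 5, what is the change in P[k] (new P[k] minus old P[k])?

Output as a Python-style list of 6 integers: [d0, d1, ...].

Element change: A[4] -10 -> 7, delta = 17
For k < 4: P[k] unchanged, delta_P[k] = 0
For k >= 4: P[k] shifts by exactly 17
Delta array: [0, 0, 0, 0, 17, 17]

Answer: [0, 0, 0, 0, 17, 17]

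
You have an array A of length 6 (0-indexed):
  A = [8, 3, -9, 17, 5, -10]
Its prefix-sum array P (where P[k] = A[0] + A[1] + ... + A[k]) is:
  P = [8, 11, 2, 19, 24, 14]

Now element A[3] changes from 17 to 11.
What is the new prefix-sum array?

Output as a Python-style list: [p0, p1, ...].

Answer: [8, 11, 2, 13, 18, 8]

Derivation:
Change: A[3] 17 -> 11, delta = -6
P[k] for k < 3: unchanged (A[3] not included)
P[k] for k >= 3: shift by delta = -6
  P[0] = 8 + 0 = 8
  P[1] = 11 + 0 = 11
  P[2] = 2 + 0 = 2
  P[3] = 19 + -6 = 13
  P[4] = 24 + -6 = 18
  P[5] = 14 + -6 = 8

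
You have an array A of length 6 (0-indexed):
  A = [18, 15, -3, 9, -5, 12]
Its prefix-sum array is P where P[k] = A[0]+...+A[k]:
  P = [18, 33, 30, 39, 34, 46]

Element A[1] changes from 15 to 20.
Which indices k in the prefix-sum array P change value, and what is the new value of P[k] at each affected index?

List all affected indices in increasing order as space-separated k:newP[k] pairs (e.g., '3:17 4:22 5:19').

P[k] = A[0] + ... + A[k]
P[k] includes A[1] iff k >= 1
Affected indices: 1, 2, ..., 5; delta = 5
  P[1]: 33 + 5 = 38
  P[2]: 30 + 5 = 35
  P[3]: 39 + 5 = 44
  P[4]: 34 + 5 = 39
  P[5]: 46 + 5 = 51

Answer: 1:38 2:35 3:44 4:39 5:51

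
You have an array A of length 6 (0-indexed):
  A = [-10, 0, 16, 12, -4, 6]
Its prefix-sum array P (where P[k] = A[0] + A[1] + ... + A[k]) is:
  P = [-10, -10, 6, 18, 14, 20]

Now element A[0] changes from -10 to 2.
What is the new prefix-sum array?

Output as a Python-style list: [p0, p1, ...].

Answer: [2, 2, 18, 30, 26, 32]

Derivation:
Change: A[0] -10 -> 2, delta = 12
P[k] for k < 0: unchanged (A[0] not included)
P[k] for k >= 0: shift by delta = 12
  P[0] = -10 + 12 = 2
  P[1] = -10 + 12 = 2
  P[2] = 6 + 12 = 18
  P[3] = 18 + 12 = 30
  P[4] = 14 + 12 = 26
  P[5] = 20 + 12 = 32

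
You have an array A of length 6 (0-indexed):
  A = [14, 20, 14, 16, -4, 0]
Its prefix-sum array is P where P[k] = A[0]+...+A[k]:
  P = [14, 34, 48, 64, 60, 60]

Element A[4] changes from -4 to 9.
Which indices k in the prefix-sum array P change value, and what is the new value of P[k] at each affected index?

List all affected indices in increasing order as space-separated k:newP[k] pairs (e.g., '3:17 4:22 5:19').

P[k] = A[0] + ... + A[k]
P[k] includes A[4] iff k >= 4
Affected indices: 4, 5, ..., 5; delta = 13
  P[4]: 60 + 13 = 73
  P[5]: 60 + 13 = 73

Answer: 4:73 5:73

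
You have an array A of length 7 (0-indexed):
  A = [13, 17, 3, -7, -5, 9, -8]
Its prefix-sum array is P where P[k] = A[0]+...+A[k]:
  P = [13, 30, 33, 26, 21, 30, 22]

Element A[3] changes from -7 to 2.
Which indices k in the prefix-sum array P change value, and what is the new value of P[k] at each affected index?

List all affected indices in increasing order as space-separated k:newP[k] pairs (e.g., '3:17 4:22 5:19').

Answer: 3:35 4:30 5:39 6:31

Derivation:
P[k] = A[0] + ... + A[k]
P[k] includes A[3] iff k >= 3
Affected indices: 3, 4, ..., 6; delta = 9
  P[3]: 26 + 9 = 35
  P[4]: 21 + 9 = 30
  P[5]: 30 + 9 = 39
  P[6]: 22 + 9 = 31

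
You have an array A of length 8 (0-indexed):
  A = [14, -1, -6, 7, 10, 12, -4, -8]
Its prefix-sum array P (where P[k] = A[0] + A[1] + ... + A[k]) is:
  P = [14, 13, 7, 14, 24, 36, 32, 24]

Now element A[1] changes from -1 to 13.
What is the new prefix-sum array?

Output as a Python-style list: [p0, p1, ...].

Change: A[1] -1 -> 13, delta = 14
P[k] for k < 1: unchanged (A[1] not included)
P[k] for k >= 1: shift by delta = 14
  P[0] = 14 + 0 = 14
  P[1] = 13 + 14 = 27
  P[2] = 7 + 14 = 21
  P[3] = 14 + 14 = 28
  P[4] = 24 + 14 = 38
  P[5] = 36 + 14 = 50
  P[6] = 32 + 14 = 46
  P[7] = 24 + 14 = 38

Answer: [14, 27, 21, 28, 38, 50, 46, 38]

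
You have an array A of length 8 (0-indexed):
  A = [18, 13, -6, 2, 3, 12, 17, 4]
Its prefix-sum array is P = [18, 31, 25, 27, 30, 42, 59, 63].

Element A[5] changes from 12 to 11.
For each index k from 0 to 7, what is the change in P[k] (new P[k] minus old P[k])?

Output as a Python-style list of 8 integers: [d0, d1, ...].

Answer: [0, 0, 0, 0, 0, -1, -1, -1]

Derivation:
Element change: A[5] 12 -> 11, delta = -1
For k < 5: P[k] unchanged, delta_P[k] = 0
For k >= 5: P[k] shifts by exactly -1
Delta array: [0, 0, 0, 0, 0, -1, -1, -1]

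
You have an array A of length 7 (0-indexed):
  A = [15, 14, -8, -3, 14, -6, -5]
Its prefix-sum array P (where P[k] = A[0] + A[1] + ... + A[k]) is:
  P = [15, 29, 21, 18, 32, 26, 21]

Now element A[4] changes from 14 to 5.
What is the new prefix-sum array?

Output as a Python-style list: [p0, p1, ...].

Answer: [15, 29, 21, 18, 23, 17, 12]

Derivation:
Change: A[4] 14 -> 5, delta = -9
P[k] for k < 4: unchanged (A[4] not included)
P[k] for k >= 4: shift by delta = -9
  P[0] = 15 + 0 = 15
  P[1] = 29 + 0 = 29
  P[2] = 21 + 0 = 21
  P[3] = 18 + 0 = 18
  P[4] = 32 + -9 = 23
  P[5] = 26 + -9 = 17
  P[6] = 21 + -9 = 12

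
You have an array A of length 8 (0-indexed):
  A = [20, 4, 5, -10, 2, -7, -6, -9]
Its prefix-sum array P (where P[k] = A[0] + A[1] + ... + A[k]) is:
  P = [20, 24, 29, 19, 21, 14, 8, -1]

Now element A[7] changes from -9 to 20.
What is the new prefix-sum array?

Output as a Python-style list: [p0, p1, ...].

Answer: [20, 24, 29, 19, 21, 14, 8, 28]

Derivation:
Change: A[7] -9 -> 20, delta = 29
P[k] for k < 7: unchanged (A[7] not included)
P[k] for k >= 7: shift by delta = 29
  P[0] = 20 + 0 = 20
  P[1] = 24 + 0 = 24
  P[2] = 29 + 0 = 29
  P[3] = 19 + 0 = 19
  P[4] = 21 + 0 = 21
  P[5] = 14 + 0 = 14
  P[6] = 8 + 0 = 8
  P[7] = -1 + 29 = 28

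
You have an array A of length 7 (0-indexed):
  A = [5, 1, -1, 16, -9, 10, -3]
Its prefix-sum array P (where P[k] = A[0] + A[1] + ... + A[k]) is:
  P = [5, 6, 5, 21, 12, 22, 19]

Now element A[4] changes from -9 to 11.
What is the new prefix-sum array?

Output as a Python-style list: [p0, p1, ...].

Answer: [5, 6, 5, 21, 32, 42, 39]

Derivation:
Change: A[4] -9 -> 11, delta = 20
P[k] for k < 4: unchanged (A[4] not included)
P[k] for k >= 4: shift by delta = 20
  P[0] = 5 + 0 = 5
  P[1] = 6 + 0 = 6
  P[2] = 5 + 0 = 5
  P[3] = 21 + 0 = 21
  P[4] = 12 + 20 = 32
  P[5] = 22 + 20 = 42
  P[6] = 19 + 20 = 39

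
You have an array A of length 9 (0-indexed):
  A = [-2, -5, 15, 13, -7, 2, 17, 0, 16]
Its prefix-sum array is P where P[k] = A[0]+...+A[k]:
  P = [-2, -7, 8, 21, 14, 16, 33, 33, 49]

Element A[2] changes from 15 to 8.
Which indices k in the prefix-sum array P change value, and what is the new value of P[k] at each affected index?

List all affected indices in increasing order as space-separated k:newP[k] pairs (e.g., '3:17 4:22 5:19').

P[k] = A[0] + ... + A[k]
P[k] includes A[2] iff k >= 2
Affected indices: 2, 3, ..., 8; delta = -7
  P[2]: 8 + -7 = 1
  P[3]: 21 + -7 = 14
  P[4]: 14 + -7 = 7
  P[5]: 16 + -7 = 9
  P[6]: 33 + -7 = 26
  P[7]: 33 + -7 = 26
  P[8]: 49 + -7 = 42

Answer: 2:1 3:14 4:7 5:9 6:26 7:26 8:42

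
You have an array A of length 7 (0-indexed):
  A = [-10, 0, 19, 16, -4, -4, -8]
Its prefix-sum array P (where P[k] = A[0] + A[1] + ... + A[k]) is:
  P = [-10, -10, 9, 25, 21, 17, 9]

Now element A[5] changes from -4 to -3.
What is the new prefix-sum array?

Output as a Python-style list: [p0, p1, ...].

Answer: [-10, -10, 9, 25, 21, 18, 10]

Derivation:
Change: A[5] -4 -> -3, delta = 1
P[k] for k < 5: unchanged (A[5] not included)
P[k] for k >= 5: shift by delta = 1
  P[0] = -10 + 0 = -10
  P[1] = -10 + 0 = -10
  P[2] = 9 + 0 = 9
  P[3] = 25 + 0 = 25
  P[4] = 21 + 0 = 21
  P[5] = 17 + 1 = 18
  P[6] = 9 + 1 = 10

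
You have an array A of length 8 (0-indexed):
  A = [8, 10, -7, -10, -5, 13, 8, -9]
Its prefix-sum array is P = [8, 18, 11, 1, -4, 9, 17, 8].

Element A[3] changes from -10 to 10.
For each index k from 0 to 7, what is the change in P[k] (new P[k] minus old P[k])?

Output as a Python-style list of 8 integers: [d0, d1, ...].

Answer: [0, 0, 0, 20, 20, 20, 20, 20]

Derivation:
Element change: A[3] -10 -> 10, delta = 20
For k < 3: P[k] unchanged, delta_P[k] = 0
For k >= 3: P[k] shifts by exactly 20
Delta array: [0, 0, 0, 20, 20, 20, 20, 20]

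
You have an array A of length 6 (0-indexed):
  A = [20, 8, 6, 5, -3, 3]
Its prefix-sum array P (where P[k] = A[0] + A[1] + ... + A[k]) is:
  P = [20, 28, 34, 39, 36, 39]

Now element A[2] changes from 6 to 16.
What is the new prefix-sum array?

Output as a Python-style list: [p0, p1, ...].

Answer: [20, 28, 44, 49, 46, 49]

Derivation:
Change: A[2] 6 -> 16, delta = 10
P[k] for k < 2: unchanged (A[2] not included)
P[k] for k >= 2: shift by delta = 10
  P[0] = 20 + 0 = 20
  P[1] = 28 + 0 = 28
  P[2] = 34 + 10 = 44
  P[3] = 39 + 10 = 49
  P[4] = 36 + 10 = 46
  P[5] = 39 + 10 = 49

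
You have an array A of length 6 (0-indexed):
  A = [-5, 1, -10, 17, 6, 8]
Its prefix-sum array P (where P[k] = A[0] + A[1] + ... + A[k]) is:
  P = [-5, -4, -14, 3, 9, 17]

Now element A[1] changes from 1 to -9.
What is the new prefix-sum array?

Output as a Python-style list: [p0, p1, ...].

Answer: [-5, -14, -24, -7, -1, 7]

Derivation:
Change: A[1] 1 -> -9, delta = -10
P[k] for k < 1: unchanged (A[1] not included)
P[k] for k >= 1: shift by delta = -10
  P[0] = -5 + 0 = -5
  P[1] = -4 + -10 = -14
  P[2] = -14 + -10 = -24
  P[3] = 3 + -10 = -7
  P[4] = 9 + -10 = -1
  P[5] = 17 + -10 = 7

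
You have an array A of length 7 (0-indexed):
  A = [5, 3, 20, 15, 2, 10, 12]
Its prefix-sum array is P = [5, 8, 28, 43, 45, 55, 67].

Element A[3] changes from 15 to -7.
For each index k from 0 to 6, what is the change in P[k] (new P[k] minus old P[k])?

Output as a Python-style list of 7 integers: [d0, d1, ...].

Answer: [0, 0, 0, -22, -22, -22, -22]

Derivation:
Element change: A[3] 15 -> -7, delta = -22
For k < 3: P[k] unchanged, delta_P[k] = 0
For k >= 3: P[k] shifts by exactly -22
Delta array: [0, 0, 0, -22, -22, -22, -22]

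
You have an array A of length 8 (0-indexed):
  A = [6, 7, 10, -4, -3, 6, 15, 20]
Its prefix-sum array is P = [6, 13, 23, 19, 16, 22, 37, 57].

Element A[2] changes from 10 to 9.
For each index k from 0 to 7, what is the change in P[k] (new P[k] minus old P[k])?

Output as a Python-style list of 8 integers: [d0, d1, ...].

Answer: [0, 0, -1, -1, -1, -1, -1, -1]

Derivation:
Element change: A[2] 10 -> 9, delta = -1
For k < 2: P[k] unchanged, delta_P[k] = 0
For k >= 2: P[k] shifts by exactly -1
Delta array: [0, 0, -1, -1, -1, -1, -1, -1]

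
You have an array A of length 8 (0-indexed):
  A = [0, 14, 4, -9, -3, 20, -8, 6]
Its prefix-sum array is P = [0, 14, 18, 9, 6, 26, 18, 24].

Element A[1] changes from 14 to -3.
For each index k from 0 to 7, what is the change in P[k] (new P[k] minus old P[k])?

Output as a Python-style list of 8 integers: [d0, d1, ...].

Element change: A[1] 14 -> -3, delta = -17
For k < 1: P[k] unchanged, delta_P[k] = 0
For k >= 1: P[k] shifts by exactly -17
Delta array: [0, -17, -17, -17, -17, -17, -17, -17]

Answer: [0, -17, -17, -17, -17, -17, -17, -17]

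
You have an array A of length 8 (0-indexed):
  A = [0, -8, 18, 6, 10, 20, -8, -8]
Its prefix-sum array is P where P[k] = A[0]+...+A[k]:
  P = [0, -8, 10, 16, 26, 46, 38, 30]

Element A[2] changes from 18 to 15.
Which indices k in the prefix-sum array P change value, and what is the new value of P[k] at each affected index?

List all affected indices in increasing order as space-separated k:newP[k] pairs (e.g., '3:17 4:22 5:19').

P[k] = A[0] + ... + A[k]
P[k] includes A[2] iff k >= 2
Affected indices: 2, 3, ..., 7; delta = -3
  P[2]: 10 + -3 = 7
  P[3]: 16 + -3 = 13
  P[4]: 26 + -3 = 23
  P[5]: 46 + -3 = 43
  P[6]: 38 + -3 = 35
  P[7]: 30 + -3 = 27

Answer: 2:7 3:13 4:23 5:43 6:35 7:27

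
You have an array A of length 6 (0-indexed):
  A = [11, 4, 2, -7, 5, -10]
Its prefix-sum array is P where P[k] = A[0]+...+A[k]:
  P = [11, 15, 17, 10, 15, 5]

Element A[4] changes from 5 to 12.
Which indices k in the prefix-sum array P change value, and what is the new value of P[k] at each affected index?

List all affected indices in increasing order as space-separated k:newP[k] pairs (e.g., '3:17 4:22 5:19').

P[k] = A[0] + ... + A[k]
P[k] includes A[4] iff k >= 4
Affected indices: 4, 5, ..., 5; delta = 7
  P[4]: 15 + 7 = 22
  P[5]: 5 + 7 = 12

Answer: 4:22 5:12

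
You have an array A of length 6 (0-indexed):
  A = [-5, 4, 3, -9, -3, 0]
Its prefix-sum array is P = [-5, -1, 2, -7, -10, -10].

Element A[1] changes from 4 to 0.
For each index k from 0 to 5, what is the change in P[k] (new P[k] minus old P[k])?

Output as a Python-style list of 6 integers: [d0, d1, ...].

Element change: A[1] 4 -> 0, delta = -4
For k < 1: P[k] unchanged, delta_P[k] = 0
For k >= 1: P[k] shifts by exactly -4
Delta array: [0, -4, -4, -4, -4, -4]

Answer: [0, -4, -4, -4, -4, -4]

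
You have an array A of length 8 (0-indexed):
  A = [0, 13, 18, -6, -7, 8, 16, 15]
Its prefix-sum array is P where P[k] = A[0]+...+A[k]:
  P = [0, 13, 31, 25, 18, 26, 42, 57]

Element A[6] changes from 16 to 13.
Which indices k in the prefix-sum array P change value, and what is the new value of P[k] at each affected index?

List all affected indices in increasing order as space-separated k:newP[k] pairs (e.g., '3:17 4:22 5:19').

Answer: 6:39 7:54

Derivation:
P[k] = A[0] + ... + A[k]
P[k] includes A[6] iff k >= 6
Affected indices: 6, 7, ..., 7; delta = -3
  P[6]: 42 + -3 = 39
  P[7]: 57 + -3 = 54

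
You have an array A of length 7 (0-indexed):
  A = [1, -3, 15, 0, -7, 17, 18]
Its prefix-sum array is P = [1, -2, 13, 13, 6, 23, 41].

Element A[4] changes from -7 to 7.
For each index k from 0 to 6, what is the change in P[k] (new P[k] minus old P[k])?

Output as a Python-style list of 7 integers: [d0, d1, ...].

Element change: A[4] -7 -> 7, delta = 14
For k < 4: P[k] unchanged, delta_P[k] = 0
For k >= 4: P[k] shifts by exactly 14
Delta array: [0, 0, 0, 0, 14, 14, 14]

Answer: [0, 0, 0, 0, 14, 14, 14]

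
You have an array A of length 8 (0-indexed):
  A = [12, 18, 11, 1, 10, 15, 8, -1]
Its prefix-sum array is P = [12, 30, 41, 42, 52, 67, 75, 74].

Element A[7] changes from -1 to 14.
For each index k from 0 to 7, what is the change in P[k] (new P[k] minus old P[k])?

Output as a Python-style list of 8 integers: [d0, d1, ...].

Element change: A[7] -1 -> 14, delta = 15
For k < 7: P[k] unchanged, delta_P[k] = 0
For k >= 7: P[k] shifts by exactly 15
Delta array: [0, 0, 0, 0, 0, 0, 0, 15]

Answer: [0, 0, 0, 0, 0, 0, 0, 15]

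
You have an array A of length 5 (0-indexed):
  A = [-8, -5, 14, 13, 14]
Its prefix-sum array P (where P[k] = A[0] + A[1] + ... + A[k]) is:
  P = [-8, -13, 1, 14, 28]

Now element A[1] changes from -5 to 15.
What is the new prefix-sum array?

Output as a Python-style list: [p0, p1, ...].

Change: A[1] -5 -> 15, delta = 20
P[k] for k < 1: unchanged (A[1] not included)
P[k] for k >= 1: shift by delta = 20
  P[0] = -8 + 0 = -8
  P[1] = -13 + 20 = 7
  P[2] = 1 + 20 = 21
  P[3] = 14 + 20 = 34
  P[4] = 28 + 20 = 48

Answer: [-8, 7, 21, 34, 48]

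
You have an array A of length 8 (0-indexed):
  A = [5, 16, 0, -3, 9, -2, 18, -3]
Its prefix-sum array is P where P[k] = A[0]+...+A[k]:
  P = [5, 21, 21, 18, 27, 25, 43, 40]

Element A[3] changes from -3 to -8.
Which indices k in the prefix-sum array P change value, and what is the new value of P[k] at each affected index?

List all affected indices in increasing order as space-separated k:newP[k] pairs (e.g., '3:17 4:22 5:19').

Answer: 3:13 4:22 5:20 6:38 7:35

Derivation:
P[k] = A[0] + ... + A[k]
P[k] includes A[3] iff k >= 3
Affected indices: 3, 4, ..., 7; delta = -5
  P[3]: 18 + -5 = 13
  P[4]: 27 + -5 = 22
  P[5]: 25 + -5 = 20
  P[6]: 43 + -5 = 38
  P[7]: 40 + -5 = 35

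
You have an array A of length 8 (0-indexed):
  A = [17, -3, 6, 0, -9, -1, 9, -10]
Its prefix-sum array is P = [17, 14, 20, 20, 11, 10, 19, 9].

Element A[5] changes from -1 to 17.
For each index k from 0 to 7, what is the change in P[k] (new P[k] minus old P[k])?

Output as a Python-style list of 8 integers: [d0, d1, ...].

Answer: [0, 0, 0, 0, 0, 18, 18, 18]

Derivation:
Element change: A[5] -1 -> 17, delta = 18
For k < 5: P[k] unchanged, delta_P[k] = 0
For k >= 5: P[k] shifts by exactly 18
Delta array: [0, 0, 0, 0, 0, 18, 18, 18]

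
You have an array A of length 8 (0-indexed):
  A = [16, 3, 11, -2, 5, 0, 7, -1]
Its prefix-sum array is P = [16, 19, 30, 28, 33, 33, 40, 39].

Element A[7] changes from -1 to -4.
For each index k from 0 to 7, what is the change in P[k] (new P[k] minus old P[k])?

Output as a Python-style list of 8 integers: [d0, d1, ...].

Element change: A[7] -1 -> -4, delta = -3
For k < 7: P[k] unchanged, delta_P[k] = 0
For k >= 7: P[k] shifts by exactly -3
Delta array: [0, 0, 0, 0, 0, 0, 0, -3]

Answer: [0, 0, 0, 0, 0, 0, 0, -3]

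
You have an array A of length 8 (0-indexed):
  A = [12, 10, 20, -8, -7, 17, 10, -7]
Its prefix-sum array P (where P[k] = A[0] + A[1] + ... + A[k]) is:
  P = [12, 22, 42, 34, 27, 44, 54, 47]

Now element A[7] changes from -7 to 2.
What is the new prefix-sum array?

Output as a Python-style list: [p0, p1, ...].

Answer: [12, 22, 42, 34, 27, 44, 54, 56]

Derivation:
Change: A[7] -7 -> 2, delta = 9
P[k] for k < 7: unchanged (A[7] not included)
P[k] for k >= 7: shift by delta = 9
  P[0] = 12 + 0 = 12
  P[1] = 22 + 0 = 22
  P[2] = 42 + 0 = 42
  P[3] = 34 + 0 = 34
  P[4] = 27 + 0 = 27
  P[5] = 44 + 0 = 44
  P[6] = 54 + 0 = 54
  P[7] = 47 + 9 = 56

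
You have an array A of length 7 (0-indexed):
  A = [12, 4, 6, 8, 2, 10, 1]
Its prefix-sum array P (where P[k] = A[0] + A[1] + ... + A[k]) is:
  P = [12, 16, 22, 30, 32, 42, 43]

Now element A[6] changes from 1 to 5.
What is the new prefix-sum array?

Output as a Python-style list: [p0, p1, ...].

Answer: [12, 16, 22, 30, 32, 42, 47]

Derivation:
Change: A[6] 1 -> 5, delta = 4
P[k] for k < 6: unchanged (A[6] not included)
P[k] for k >= 6: shift by delta = 4
  P[0] = 12 + 0 = 12
  P[1] = 16 + 0 = 16
  P[2] = 22 + 0 = 22
  P[3] = 30 + 0 = 30
  P[4] = 32 + 0 = 32
  P[5] = 42 + 0 = 42
  P[6] = 43 + 4 = 47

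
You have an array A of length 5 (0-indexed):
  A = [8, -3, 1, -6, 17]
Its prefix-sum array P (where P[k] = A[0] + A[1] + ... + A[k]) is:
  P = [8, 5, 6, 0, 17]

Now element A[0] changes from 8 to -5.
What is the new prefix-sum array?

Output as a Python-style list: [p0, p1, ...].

Change: A[0] 8 -> -5, delta = -13
P[k] for k < 0: unchanged (A[0] not included)
P[k] for k >= 0: shift by delta = -13
  P[0] = 8 + -13 = -5
  P[1] = 5 + -13 = -8
  P[2] = 6 + -13 = -7
  P[3] = 0 + -13 = -13
  P[4] = 17 + -13 = 4

Answer: [-5, -8, -7, -13, 4]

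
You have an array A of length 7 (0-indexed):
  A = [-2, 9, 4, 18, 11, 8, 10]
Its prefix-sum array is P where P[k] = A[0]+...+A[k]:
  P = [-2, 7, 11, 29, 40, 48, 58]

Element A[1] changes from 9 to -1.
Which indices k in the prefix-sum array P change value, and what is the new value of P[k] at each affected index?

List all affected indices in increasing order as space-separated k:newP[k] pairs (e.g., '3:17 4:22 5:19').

Answer: 1:-3 2:1 3:19 4:30 5:38 6:48

Derivation:
P[k] = A[0] + ... + A[k]
P[k] includes A[1] iff k >= 1
Affected indices: 1, 2, ..., 6; delta = -10
  P[1]: 7 + -10 = -3
  P[2]: 11 + -10 = 1
  P[3]: 29 + -10 = 19
  P[4]: 40 + -10 = 30
  P[5]: 48 + -10 = 38
  P[6]: 58 + -10 = 48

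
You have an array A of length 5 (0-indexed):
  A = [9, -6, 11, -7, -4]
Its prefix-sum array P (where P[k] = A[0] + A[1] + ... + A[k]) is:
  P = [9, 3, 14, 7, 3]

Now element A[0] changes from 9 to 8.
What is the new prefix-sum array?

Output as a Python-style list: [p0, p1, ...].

Change: A[0] 9 -> 8, delta = -1
P[k] for k < 0: unchanged (A[0] not included)
P[k] for k >= 0: shift by delta = -1
  P[0] = 9 + -1 = 8
  P[1] = 3 + -1 = 2
  P[2] = 14 + -1 = 13
  P[3] = 7 + -1 = 6
  P[4] = 3 + -1 = 2

Answer: [8, 2, 13, 6, 2]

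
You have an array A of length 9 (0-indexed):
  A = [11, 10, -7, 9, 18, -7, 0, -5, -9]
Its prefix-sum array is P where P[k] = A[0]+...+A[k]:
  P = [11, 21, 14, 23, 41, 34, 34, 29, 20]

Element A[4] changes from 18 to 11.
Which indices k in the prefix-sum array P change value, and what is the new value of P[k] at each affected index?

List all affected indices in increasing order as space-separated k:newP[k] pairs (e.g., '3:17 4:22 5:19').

P[k] = A[0] + ... + A[k]
P[k] includes A[4] iff k >= 4
Affected indices: 4, 5, ..., 8; delta = -7
  P[4]: 41 + -7 = 34
  P[5]: 34 + -7 = 27
  P[6]: 34 + -7 = 27
  P[7]: 29 + -7 = 22
  P[8]: 20 + -7 = 13

Answer: 4:34 5:27 6:27 7:22 8:13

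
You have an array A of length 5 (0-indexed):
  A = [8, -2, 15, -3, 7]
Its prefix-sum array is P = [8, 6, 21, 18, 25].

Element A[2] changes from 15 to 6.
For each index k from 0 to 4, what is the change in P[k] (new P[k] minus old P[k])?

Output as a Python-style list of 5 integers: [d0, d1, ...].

Answer: [0, 0, -9, -9, -9]

Derivation:
Element change: A[2] 15 -> 6, delta = -9
For k < 2: P[k] unchanged, delta_P[k] = 0
For k >= 2: P[k] shifts by exactly -9
Delta array: [0, 0, -9, -9, -9]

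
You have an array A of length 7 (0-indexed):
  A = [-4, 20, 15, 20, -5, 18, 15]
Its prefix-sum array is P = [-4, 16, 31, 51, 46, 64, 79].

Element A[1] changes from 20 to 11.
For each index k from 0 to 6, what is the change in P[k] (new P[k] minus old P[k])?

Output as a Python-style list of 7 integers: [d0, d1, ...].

Answer: [0, -9, -9, -9, -9, -9, -9]

Derivation:
Element change: A[1] 20 -> 11, delta = -9
For k < 1: P[k] unchanged, delta_P[k] = 0
For k >= 1: P[k] shifts by exactly -9
Delta array: [0, -9, -9, -9, -9, -9, -9]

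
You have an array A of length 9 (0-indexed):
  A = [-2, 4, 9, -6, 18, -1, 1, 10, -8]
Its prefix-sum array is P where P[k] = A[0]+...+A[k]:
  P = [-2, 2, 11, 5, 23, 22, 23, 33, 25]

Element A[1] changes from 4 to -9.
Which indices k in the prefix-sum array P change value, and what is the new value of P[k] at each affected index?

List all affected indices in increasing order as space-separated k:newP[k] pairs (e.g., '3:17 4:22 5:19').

Answer: 1:-11 2:-2 3:-8 4:10 5:9 6:10 7:20 8:12

Derivation:
P[k] = A[0] + ... + A[k]
P[k] includes A[1] iff k >= 1
Affected indices: 1, 2, ..., 8; delta = -13
  P[1]: 2 + -13 = -11
  P[2]: 11 + -13 = -2
  P[3]: 5 + -13 = -8
  P[4]: 23 + -13 = 10
  P[5]: 22 + -13 = 9
  P[6]: 23 + -13 = 10
  P[7]: 33 + -13 = 20
  P[8]: 25 + -13 = 12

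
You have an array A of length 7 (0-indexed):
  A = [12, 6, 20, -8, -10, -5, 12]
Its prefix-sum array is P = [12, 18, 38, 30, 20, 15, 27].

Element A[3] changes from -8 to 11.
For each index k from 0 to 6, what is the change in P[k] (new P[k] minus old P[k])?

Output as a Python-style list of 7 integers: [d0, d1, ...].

Element change: A[3] -8 -> 11, delta = 19
For k < 3: P[k] unchanged, delta_P[k] = 0
For k >= 3: P[k] shifts by exactly 19
Delta array: [0, 0, 0, 19, 19, 19, 19]

Answer: [0, 0, 0, 19, 19, 19, 19]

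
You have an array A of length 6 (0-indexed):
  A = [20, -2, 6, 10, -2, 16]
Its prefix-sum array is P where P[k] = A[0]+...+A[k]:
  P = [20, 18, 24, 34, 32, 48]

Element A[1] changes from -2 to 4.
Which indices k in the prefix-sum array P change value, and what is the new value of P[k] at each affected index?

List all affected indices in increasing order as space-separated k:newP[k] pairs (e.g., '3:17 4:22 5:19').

Answer: 1:24 2:30 3:40 4:38 5:54

Derivation:
P[k] = A[0] + ... + A[k]
P[k] includes A[1] iff k >= 1
Affected indices: 1, 2, ..., 5; delta = 6
  P[1]: 18 + 6 = 24
  P[2]: 24 + 6 = 30
  P[3]: 34 + 6 = 40
  P[4]: 32 + 6 = 38
  P[5]: 48 + 6 = 54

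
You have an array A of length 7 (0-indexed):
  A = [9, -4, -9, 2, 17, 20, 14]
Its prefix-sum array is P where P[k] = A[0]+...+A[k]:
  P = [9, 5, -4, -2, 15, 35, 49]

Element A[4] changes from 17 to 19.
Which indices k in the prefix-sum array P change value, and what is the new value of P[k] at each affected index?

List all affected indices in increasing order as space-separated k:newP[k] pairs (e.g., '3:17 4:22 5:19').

Answer: 4:17 5:37 6:51

Derivation:
P[k] = A[0] + ... + A[k]
P[k] includes A[4] iff k >= 4
Affected indices: 4, 5, ..., 6; delta = 2
  P[4]: 15 + 2 = 17
  P[5]: 35 + 2 = 37
  P[6]: 49 + 2 = 51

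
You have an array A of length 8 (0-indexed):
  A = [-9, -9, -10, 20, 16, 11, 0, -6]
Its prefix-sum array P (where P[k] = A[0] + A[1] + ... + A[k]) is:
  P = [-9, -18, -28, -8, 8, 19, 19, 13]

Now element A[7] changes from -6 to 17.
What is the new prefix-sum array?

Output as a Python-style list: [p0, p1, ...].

Change: A[7] -6 -> 17, delta = 23
P[k] for k < 7: unchanged (A[7] not included)
P[k] for k >= 7: shift by delta = 23
  P[0] = -9 + 0 = -9
  P[1] = -18 + 0 = -18
  P[2] = -28 + 0 = -28
  P[3] = -8 + 0 = -8
  P[4] = 8 + 0 = 8
  P[5] = 19 + 0 = 19
  P[6] = 19 + 0 = 19
  P[7] = 13 + 23 = 36

Answer: [-9, -18, -28, -8, 8, 19, 19, 36]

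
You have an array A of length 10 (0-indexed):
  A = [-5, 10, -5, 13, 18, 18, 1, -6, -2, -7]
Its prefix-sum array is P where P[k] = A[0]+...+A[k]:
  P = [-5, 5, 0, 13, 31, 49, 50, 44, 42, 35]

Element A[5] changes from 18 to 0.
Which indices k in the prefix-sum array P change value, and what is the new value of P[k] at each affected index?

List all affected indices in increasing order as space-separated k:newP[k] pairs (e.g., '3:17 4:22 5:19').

Answer: 5:31 6:32 7:26 8:24 9:17

Derivation:
P[k] = A[0] + ... + A[k]
P[k] includes A[5] iff k >= 5
Affected indices: 5, 6, ..., 9; delta = -18
  P[5]: 49 + -18 = 31
  P[6]: 50 + -18 = 32
  P[7]: 44 + -18 = 26
  P[8]: 42 + -18 = 24
  P[9]: 35 + -18 = 17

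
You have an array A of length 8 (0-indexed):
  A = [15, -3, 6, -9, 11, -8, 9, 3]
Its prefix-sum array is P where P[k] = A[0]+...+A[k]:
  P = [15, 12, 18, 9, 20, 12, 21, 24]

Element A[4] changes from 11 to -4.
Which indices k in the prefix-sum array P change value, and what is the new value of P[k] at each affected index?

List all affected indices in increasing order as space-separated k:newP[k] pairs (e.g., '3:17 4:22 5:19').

Answer: 4:5 5:-3 6:6 7:9

Derivation:
P[k] = A[0] + ... + A[k]
P[k] includes A[4] iff k >= 4
Affected indices: 4, 5, ..., 7; delta = -15
  P[4]: 20 + -15 = 5
  P[5]: 12 + -15 = -3
  P[6]: 21 + -15 = 6
  P[7]: 24 + -15 = 9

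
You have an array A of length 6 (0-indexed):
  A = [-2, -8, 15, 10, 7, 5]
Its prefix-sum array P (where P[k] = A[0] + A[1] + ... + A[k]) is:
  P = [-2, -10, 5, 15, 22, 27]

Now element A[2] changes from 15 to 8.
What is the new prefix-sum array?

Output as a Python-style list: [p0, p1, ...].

Answer: [-2, -10, -2, 8, 15, 20]

Derivation:
Change: A[2] 15 -> 8, delta = -7
P[k] for k < 2: unchanged (A[2] not included)
P[k] for k >= 2: shift by delta = -7
  P[0] = -2 + 0 = -2
  P[1] = -10 + 0 = -10
  P[2] = 5 + -7 = -2
  P[3] = 15 + -7 = 8
  P[4] = 22 + -7 = 15
  P[5] = 27 + -7 = 20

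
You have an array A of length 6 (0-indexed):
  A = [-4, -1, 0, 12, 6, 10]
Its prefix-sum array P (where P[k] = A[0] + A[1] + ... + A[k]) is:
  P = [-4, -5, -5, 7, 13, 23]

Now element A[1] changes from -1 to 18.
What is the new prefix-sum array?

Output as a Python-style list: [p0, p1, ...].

Answer: [-4, 14, 14, 26, 32, 42]

Derivation:
Change: A[1] -1 -> 18, delta = 19
P[k] for k < 1: unchanged (A[1] not included)
P[k] for k >= 1: shift by delta = 19
  P[0] = -4 + 0 = -4
  P[1] = -5 + 19 = 14
  P[2] = -5 + 19 = 14
  P[3] = 7 + 19 = 26
  P[4] = 13 + 19 = 32
  P[5] = 23 + 19 = 42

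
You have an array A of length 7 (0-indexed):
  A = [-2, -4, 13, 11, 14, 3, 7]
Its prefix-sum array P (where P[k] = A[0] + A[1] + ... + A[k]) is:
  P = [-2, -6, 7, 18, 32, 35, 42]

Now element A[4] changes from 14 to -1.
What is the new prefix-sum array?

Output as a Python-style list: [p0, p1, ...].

Change: A[4] 14 -> -1, delta = -15
P[k] for k < 4: unchanged (A[4] not included)
P[k] for k >= 4: shift by delta = -15
  P[0] = -2 + 0 = -2
  P[1] = -6 + 0 = -6
  P[2] = 7 + 0 = 7
  P[3] = 18 + 0 = 18
  P[4] = 32 + -15 = 17
  P[5] = 35 + -15 = 20
  P[6] = 42 + -15 = 27

Answer: [-2, -6, 7, 18, 17, 20, 27]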